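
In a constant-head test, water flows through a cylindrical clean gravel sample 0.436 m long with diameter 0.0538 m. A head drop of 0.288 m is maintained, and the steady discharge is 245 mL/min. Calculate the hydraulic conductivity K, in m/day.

Cross-sectional area A = π·(d/2)² = π × (0.0538/2)² = 0.002273 m².
Convert discharge: 245 mL/min = 4.083e-06 m³/s.
Darcy's law rearranged: K = Q·L / (A·Δh) = 4.083e-06 × 0.436 / (0.002273 × 0.288) = 0.002719 m/s = 234.9 m/day.

235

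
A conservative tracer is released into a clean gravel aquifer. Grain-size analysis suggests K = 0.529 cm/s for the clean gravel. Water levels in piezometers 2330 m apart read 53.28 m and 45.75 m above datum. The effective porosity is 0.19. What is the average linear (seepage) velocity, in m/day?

7.77

Convert K: 0.529 cm/s × 864 = 457.1 m/day.
Hydraulic gradient i = (53.28 − 45.75) / 2330 = 7.53 / 2330 = 0.003232.
Darcy flux q = K · i = 457.1 × 0.003232 = 1.477 m/day.
Seepage velocity v = q / n_e = 1.477 / 0.19 = 7.774 m/day.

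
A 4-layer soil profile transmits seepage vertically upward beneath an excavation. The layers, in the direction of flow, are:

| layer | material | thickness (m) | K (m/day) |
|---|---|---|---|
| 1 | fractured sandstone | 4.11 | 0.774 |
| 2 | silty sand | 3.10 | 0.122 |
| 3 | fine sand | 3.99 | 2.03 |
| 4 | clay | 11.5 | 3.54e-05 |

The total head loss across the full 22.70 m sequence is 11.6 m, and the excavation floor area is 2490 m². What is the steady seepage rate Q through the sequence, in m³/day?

Flow is perpendicular to layering, so the layers act in series and the equivalent K is the thickness-weighted harmonic mean.
Total thickness L = 4.11 + 3.10 + 3.99 + 11.5 = 22.70 m.
Σ(b_i/K_i) = 4.11/0.774 + 3.10/0.122 + 3.99/2.03 + 11.5/3.54e-05 = 3.249e+05 d.
K_eq = L / Σ(b_i/K_i) = 22.70 / 3.249e+05 = 6.987e-05 m/day.
Q = K_eq · A · (Δh/L) = 6.987e-05 × 2490 × (11.6/22.70) = 0.08890 m³/day.

0.0889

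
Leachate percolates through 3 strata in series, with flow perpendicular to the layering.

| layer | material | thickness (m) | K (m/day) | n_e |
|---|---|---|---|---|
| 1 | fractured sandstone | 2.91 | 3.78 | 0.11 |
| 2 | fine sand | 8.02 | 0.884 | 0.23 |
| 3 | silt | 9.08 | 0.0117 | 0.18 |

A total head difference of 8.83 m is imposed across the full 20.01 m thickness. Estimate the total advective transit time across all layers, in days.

338

With flow normal to the layers, continuity requires the same specific discharge q through every layer.
Σ(b_i/K_i) = 2.91/3.78 + 8.02/0.884 + 9.08/0.0117 = 785.9 d.
q = Δh / Σ(b_i/K_i) = 8.83 / 785.9 = 0.01124 m/day.
In each layer the seepage velocity is v_i = q/n_i, so the layer transit time is t_i = b_i·n_i / q:
  layer 1 (fractured sandstone): t_1 = 2.91 × 0.11 / 0.01124 = 28.49 d
  layer 2 (fine sand): t_2 = 8.02 × 0.23 / 0.01124 = 164.2 d
  layer 3 (silt): t_3 = 9.08 × 0.18 / 0.01124 = 145.5 d
Total t = Σ t_i = 338.1 days.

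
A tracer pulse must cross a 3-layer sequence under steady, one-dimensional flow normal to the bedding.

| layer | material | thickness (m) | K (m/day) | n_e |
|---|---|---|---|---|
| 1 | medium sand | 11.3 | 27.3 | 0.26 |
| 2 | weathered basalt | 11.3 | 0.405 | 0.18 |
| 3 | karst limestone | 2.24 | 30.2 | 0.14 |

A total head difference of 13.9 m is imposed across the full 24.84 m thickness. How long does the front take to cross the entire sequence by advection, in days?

With flow normal to the layers, continuity requires the same specific discharge q through every layer.
Σ(b_i/K_i) = 11.3/27.3 + 11.3/0.405 + 2.24/30.2 = 28.39 d.
q = Δh / Σ(b_i/K_i) = 13.9 / 28.39 = 0.4896 m/day.
In each layer the seepage velocity is v_i = q/n_i, so the layer transit time is t_i = b_i·n_i / q:
  layer 1 (medium sand): t_1 = 11.3 × 0.26 / 0.4896 = 6.001 d
  layer 2 (weathered basalt): t_2 = 11.3 × 0.18 / 0.4896 = 4.154 d
  layer 3 (karst limestone): t_3 = 2.24 × 0.14 / 0.4896 = 0.6405 d
Total t = Σ t_i = 10.80 days.

10.8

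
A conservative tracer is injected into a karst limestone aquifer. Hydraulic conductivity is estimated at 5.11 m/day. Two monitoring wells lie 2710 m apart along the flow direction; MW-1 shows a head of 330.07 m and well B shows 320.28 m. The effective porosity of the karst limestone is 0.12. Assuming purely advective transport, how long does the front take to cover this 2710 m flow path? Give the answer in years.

Hydraulic gradient i = (330.07 − 320.28) / 2710 = 9.79 / 2710 = 0.003613.
Darcy flux q = K · i = 5.110 × 0.003613 = 0.01846 m/day.
Seepage velocity v = q / n_e = 0.01846 / 0.12 = 0.1538 m/day.
Travel time t = L / v = 2710 / 0.1538 = 17616 days = 48.23 years.

48.2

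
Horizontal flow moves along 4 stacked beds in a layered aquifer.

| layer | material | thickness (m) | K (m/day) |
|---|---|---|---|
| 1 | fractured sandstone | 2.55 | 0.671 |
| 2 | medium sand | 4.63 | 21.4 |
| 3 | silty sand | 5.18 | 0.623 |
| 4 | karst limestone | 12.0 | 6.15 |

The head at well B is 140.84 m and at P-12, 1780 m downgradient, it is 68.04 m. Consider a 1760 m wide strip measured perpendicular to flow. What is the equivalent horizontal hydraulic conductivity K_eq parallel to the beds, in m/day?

7.30

Flow is parallel to layering, so each bed carries its own Darcy discharge and the transmissivities add.
Σ(K_i·b_i) = 0.671×2.55 + 21.4×4.63 + 0.623×5.18 + 6.15×12.0 = 177.8 m²/day.
Total thickness b = 24.36 m, so K_eq = Σ(K_i·b_i)/b = 7.300 m/day.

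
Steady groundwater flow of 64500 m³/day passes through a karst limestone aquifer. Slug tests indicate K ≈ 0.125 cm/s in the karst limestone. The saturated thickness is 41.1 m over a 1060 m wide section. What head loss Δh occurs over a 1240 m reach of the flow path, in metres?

17.0

Convert K: 0.125 cm/s × 864 = 108.0 m/day.
Cross-sectional area A = 1060 × 41.1 = 43566 m².
From Q = K·A·i, i = Q / (K·A) = 64500 / (108.0 × 43566) = 0.01371.
Head loss Δh = i · L = 0.01371 × 1240 = 17.00 m.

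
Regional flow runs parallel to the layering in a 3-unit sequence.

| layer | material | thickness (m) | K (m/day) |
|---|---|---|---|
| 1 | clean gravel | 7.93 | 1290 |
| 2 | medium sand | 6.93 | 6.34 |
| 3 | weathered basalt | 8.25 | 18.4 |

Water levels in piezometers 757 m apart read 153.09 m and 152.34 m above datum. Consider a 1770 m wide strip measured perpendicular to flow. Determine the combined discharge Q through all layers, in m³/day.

Flow is parallel to layering, so each bed carries its own Darcy discharge and the transmissivities add.
Σ(K_i·b_i) = 1290×7.93 + 6.34×6.93 + 18.4×8.25 = 10425 m²/day.
Hydraulic gradient i = (153.09 − 152.34) / 757 = 0.75 / 757 = 0.0009908.
Q = Σ(K_i·b_i) · W · i = 10425 × 1770 × 0.0009908 = 18282 m³/day.

18300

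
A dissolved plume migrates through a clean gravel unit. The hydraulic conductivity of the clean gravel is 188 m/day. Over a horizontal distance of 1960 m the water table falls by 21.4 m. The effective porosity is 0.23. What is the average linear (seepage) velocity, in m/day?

Hydraulic gradient i = Δh / L = 21.4 / 1960 = 0.01092.
Darcy flux q = K · i = 188.0 × 0.01092 = 2.053 m/day.
Seepage velocity v = q / n_e = 2.053 / 0.23 = 8.925 m/day.

8.92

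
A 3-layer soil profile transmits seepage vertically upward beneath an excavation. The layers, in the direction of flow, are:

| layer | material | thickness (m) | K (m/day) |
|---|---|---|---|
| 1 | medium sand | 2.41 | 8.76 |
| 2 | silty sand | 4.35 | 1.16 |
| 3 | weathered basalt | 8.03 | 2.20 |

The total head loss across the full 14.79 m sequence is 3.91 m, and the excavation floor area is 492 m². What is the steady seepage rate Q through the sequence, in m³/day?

Flow is perpendicular to layering, so the layers act in series and the equivalent K is the thickness-weighted harmonic mean.
Total thickness L = 2.41 + 4.35 + 8.03 = 14.79 m.
Σ(b_i/K_i) = 2.41/8.76 + 4.35/1.16 + 8.03/2.20 = 7.675 d.
K_eq = L / Σ(b_i/K_i) = 14.79 / 7.675 = 1.927 m/day.
Q = K_eq · A · (Δh/L) = 1.927 × 492 × (3.91/14.79) = 250.6 m³/day.

251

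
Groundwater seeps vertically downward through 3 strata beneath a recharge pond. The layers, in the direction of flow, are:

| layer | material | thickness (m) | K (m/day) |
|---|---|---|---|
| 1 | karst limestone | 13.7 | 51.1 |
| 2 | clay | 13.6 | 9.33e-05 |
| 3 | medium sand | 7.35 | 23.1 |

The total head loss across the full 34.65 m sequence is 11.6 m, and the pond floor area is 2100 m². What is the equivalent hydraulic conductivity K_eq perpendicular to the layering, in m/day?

Flow is perpendicular to layering, so the layers act in series and the equivalent K is the thickness-weighted harmonic mean.
Total thickness L = 13.7 + 13.6 + 7.35 = 34.65 m.
Σ(b_i/K_i) = 13.7/51.1 + 13.6/9.33e-05 + 7.35/23.1 = 1.458e+05 d.
K_eq = L / Σ(b_i/K_i) = 34.65 / 1.458e+05 = 0.0002377 m/day.

0.000238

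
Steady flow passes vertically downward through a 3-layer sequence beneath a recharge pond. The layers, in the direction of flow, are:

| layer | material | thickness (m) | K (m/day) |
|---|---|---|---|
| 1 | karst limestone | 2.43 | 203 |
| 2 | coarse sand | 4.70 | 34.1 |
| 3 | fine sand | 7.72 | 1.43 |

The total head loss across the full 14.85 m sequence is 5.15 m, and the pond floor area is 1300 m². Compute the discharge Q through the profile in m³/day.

Flow is perpendicular to layering, so the layers act in series and the equivalent K is the thickness-weighted harmonic mean.
Total thickness L = 2.43 + 4.70 + 7.72 = 14.85 m.
Σ(b_i/K_i) = 2.43/203 + 4.70/34.1 + 7.72/1.43 = 5.548 d.
K_eq = L / Σ(b_i/K_i) = 14.85 / 5.548 = 2.676 m/day.
Q = K_eq · A · (Δh/L) = 2.676 × 1300 × (5.15/14.85) = 1207 m³/day.

1210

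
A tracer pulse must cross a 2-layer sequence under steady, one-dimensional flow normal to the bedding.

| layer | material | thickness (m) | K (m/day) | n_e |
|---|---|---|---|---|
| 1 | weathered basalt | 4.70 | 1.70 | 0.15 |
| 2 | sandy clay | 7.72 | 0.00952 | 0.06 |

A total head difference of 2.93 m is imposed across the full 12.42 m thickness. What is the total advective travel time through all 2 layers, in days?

324

With flow normal to the layers, continuity requires the same specific discharge q through every layer.
Σ(b_i/K_i) = 4.70/1.70 + 7.72/0.00952 = 813.7 d.
q = Δh / Σ(b_i/K_i) = 2.93 / 813.7 = 0.003601 m/day.
In each layer the seepage velocity is v_i = q/n_i, so the layer transit time is t_i = b_i·n_i / q:
  layer 1 (weathered basalt): t_1 = 4.70 × 0.15 / 0.003601 = 195.8 d
  layer 2 (sandy clay): t_2 = 7.72 × 0.06 / 0.003601 = 128.6 d
Total t = Σ t_i = 324.4 days.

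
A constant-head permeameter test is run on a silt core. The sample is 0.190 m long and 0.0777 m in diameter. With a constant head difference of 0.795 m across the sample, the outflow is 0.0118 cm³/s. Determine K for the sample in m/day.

Cross-sectional area A = π·(d/2)² = π × (0.0777/2)² = 0.004742 m².
Convert discharge: 0.0118 cm³/s = 1.180e-08 m³/s.
Darcy's law rearranged: K = Q·L / (A·Δh) = 1.180e-08 × 0.190 / (0.004742 × 0.795) = 5.948e-07 m/s = 0.05139 m/day.

0.0514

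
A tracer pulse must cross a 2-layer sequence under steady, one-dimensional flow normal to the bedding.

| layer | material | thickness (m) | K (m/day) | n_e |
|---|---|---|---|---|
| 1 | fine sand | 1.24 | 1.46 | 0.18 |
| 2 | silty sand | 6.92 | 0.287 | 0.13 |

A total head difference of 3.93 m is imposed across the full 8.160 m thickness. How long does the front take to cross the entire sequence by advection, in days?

With flow normal to the layers, continuity requires the same specific discharge q through every layer.
Σ(b_i/K_i) = 1.24/1.46 + 6.92/0.287 = 24.96 d.
q = Δh / Σ(b_i/K_i) = 3.93 / 24.96 = 0.1574 m/day.
In each layer the seepage velocity is v_i = q/n_i, so the layer transit time is t_i = b_i·n_i / q:
  layer 1 (fine sand): t_1 = 1.24 × 0.18 / 0.1574 = 1.418 d
  layer 2 (silty sand): t_2 = 6.92 × 0.13 / 0.1574 = 5.714 d
Total t = Σ t_i = 7.131 days.

7.13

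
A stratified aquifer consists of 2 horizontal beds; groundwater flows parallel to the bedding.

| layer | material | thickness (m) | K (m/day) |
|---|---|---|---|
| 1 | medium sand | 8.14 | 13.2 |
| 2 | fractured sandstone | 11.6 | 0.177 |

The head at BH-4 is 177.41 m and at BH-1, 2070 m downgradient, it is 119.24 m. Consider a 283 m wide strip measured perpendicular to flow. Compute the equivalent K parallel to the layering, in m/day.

Flow is parallel to layering, so each bed carries its own Darcy discharge and the transmissivities add.
Σ(K_i·b_i) = 13.2×8.14 + 0.177×11.6 = 109.5 m²/day.
Total thickness b = 19.74 m, so K_eq = Σ(K_i·b_i)/b = 5.547 m/day.

5.55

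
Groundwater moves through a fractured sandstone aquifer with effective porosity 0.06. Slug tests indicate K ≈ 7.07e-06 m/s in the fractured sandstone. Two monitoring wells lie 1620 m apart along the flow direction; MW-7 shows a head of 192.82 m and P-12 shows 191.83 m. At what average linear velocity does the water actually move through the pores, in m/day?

Convert K: 7.07e-06 m/s × 86400 = 0.6108 m/day.
Hydraulic gradient i = (192.82 − 191.83) / 1620 = 0.99 / 1620 = 0.0006111.
Darcy flux q = K · i = 0.6108 × 0.0006111 = 0.0003733 m/day.
Seepage velocity v = q / n_e = 0.0003733 / 0.06 = 0.006222 m/day.

0.00622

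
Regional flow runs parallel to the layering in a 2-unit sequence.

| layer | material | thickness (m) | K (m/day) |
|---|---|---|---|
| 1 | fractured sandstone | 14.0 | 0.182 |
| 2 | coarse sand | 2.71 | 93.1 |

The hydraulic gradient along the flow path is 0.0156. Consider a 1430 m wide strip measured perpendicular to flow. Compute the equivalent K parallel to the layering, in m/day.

Flow is parallel to layering, so each bed carries its own Darcy discharge and the transmissivities add.
Σ(K_i·b_i) = 0.182×14.0 + 93.1×2.71 = 254.8 m²/day.
Total thickness b = 16.71 m, so K_eq = Σ(K_i·b_i)/b = 15.25 m/day.

15.3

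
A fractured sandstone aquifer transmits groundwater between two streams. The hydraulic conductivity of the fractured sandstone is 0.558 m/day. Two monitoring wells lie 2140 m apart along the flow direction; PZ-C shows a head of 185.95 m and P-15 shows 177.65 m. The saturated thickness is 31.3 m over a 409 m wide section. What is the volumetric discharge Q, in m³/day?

Cross-sectional area A = 409 × 31.3 = 12802 m².
Hydraulic gradient i = (185.95 − 177.65) / 2140 = 8.3 / 2140 = 0.003879.
Darcy's law: Q = K · A · i = 0.5580 × 12802 × 0.003879 = 27.71 m³/day.

27.7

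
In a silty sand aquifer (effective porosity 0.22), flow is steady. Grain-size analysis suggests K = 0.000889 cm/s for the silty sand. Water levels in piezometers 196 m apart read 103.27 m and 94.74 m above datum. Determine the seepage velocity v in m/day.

0.152

Convert K: 0.000889 cm/s × 864 = 0.7681 m/day.
Hydraulic gradient i = (103.27 − 94.74) / 196 = 8.53 / 196 = 0.04352.
Darcy flux q = K · i = 0.7681 × 0.04352 = 0.03343 m/day.
Seepage velocity v = q / n_e = 0.03343 / 0.22 = 0.1519 m/day.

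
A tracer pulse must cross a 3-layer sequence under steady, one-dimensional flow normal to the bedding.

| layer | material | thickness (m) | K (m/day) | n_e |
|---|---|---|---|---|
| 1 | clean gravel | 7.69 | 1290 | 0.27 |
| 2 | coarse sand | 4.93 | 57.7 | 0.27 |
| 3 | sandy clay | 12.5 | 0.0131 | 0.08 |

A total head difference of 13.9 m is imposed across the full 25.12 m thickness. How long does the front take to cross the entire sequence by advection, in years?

With flow normal to the layers, continuity requires the same specific discharge q through every layer.
Σ(b_i/K_i) = 7.69/1290 + 4.93/57.7 + 12.5/0.0131 = 954.3 d.
q = Δh / Σ(b_i/K_i) = 13.9 / 954.3 = 0.01457 m/day.
In each layer the seepage velocity is v_i = q/n_i, so the layer transit time is t_i = b_i·n_i / q:
  layer 1 (clean gravel): t_1 = 7.69 × 0.27 / 0.01457 = 142.5 d
  layer 2 (coarse sand): t_2 = 4.93 × 0.27 / 0.01457 = 91.39 d
  layer 3 (sandy clay): t_3 = 12.5 × 0.08 / 0.01457 = 68.65 d
Total t = Σ t_i = 302.6 days = 0.8284 years.

0.828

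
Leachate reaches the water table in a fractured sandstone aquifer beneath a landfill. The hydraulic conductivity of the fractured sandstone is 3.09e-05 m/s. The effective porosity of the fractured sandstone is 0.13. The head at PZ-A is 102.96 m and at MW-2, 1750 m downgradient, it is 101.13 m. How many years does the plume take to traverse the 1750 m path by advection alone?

Convert K: 3.09e-05 m/s × 86400 = 2.670 m/day.
Hydraulic gradient i = (102.96 − 101.13) / 1750 = 1.83 / 1750 = 0.001046.
Darcy flux q = K · i = 2.670 × 0.001046 = 0.002792 m/day.
Seepage velocity v = q / n_e = 0.002792 / 0.13 = 0.02148 m/day.
Travel time t = L / v = 1750 / 0.02148 = 81488 days = 223.1 years.

223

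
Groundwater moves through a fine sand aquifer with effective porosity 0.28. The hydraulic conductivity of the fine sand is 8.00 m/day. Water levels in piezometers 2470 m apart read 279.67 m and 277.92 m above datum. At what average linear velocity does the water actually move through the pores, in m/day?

0.0202

Hydraulic gradient i = (279.67 − 277.92) / 2470 = 1.75 / 2470 = 0.0007085.
Darcy flux q = K · i = 8.000 × 0.0007085 = 0.005668 m/day.
Seepage velocity v = q / n_e = 0.005668 / 0.28 = 0.02024 m/day.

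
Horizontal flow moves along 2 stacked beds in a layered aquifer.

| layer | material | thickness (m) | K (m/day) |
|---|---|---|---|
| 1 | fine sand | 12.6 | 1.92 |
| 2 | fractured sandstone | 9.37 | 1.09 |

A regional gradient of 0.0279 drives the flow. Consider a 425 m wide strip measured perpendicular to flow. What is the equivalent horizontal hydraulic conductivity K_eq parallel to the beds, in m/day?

Flow is parallel to layering, so each bed carries its own Darcy discharge and the transmissivities add.
Σ(K_i·b_i) = 1.92×12.6 + 1.09×9.37 = 34.41 m²/day.
Total thickness b = 21.97 m, so K_eq = Σ(K_i·b_i)/b = 1.566 m/day.

1.57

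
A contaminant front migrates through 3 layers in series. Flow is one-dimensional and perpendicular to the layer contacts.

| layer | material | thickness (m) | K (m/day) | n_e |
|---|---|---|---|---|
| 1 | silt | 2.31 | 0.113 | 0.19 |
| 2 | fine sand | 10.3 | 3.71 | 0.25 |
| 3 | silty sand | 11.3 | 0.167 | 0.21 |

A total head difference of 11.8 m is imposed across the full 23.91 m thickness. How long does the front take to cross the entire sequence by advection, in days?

41.5

With flow normal to the layers, continuity requires the same specific discharge q through every layer.
Σ(b_i/K_i) = 2.31/0.113 + 10.3/3.71 + 11.3/0.167 = 90.88 d.
q = Δh / Σ(b_i/K_i) = 11.8 / 90.88 = 0.1298 m/day.
In each layer the seepage velocity is v_i = q/n_i, so the layer transit time is t_i = b_i·n_i / q:
  layer 1 (silt): t_1 = 2.31 × 0.19 / 0.1298 = 3.380 d
  layer 2 (fine sand): t_2 = 10.3 × 0.25 / 0.1298 = 19.83 d
  layer 3 (silty sand): t_3 = 11.3 × 0.21 / 0.1298 = 18.28 d
Total t = Σ t_i = 41.49 days.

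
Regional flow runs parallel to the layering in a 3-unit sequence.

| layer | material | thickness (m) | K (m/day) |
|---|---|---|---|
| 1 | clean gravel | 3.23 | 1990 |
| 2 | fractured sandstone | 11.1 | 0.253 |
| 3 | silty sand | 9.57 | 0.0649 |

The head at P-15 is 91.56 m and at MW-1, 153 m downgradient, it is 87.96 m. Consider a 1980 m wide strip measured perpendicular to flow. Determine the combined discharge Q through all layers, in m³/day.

300000

Flow is parallel to layering, so each bed carries its own Darcy discharge and the transmissivities add.
Σ(K_i·b_i) = 1990×3.23 + 0.253×11.1 + 0.0649×9.57 = 6431 m²/day.
Hydraulic gradient i = (91.56 − 87.96) / 153 = 3.6 / 153 = 0.02353.
Q = Σ(K_i·b_i) · W · i = 6431 × 1980 × 0.02353 = 2.996e+05 m³/day.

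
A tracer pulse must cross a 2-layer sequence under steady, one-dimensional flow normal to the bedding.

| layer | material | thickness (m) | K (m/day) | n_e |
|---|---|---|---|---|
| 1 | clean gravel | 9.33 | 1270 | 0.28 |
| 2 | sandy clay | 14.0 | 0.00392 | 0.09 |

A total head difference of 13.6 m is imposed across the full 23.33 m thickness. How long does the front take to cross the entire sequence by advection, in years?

With flow normal to the layers, continuity requires the same specific discharge q through every layer.
Σ(b_i/K_i) = 9.33/1270 + 14.0/0.00392 = 3571 d.
q = Δh / Σ(b_i/K_i) = 13.6 / 3571 = 0.003808 m/day.
In each layer the seepage velocity is v_i = q/n_i, so the layer transit time is t_i = b_i·n_i / q:
  layer 1 (clean gravel): t_1 = 9.33 × 0.28 / 0.003808 = 686.0 d
  layer 2 (sandy clay): t_2 = 14.0 × 0.09 / 0.003808 = 330.9 d
Total t = Σ t_i = 1017 days = 2.784 years.

2.78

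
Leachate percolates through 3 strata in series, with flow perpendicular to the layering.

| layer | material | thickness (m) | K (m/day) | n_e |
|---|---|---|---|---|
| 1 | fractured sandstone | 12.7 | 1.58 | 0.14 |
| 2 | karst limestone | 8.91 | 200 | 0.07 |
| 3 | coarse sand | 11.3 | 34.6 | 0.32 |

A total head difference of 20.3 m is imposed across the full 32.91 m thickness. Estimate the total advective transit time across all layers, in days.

With flow normal to the layers, continuity requires the same specific discharge q through every layer.
Σ(b_i/K_i) = 12.7/1.58 + 8.91/200 + 11.3/34.6 = 8.409 d.
q = Δh / Σ(b_i/K_i) = 20.3 / 8.409 = 2.414 m/day.
In each layer the seepage velocity is v_i = q/n_i, so the layer transit time is t_i = b_i·n_i / q:
  layer 1 (fractured sandstone): t_1 = 12.7 × 0.14 / 2.414 = 0.7365 d
  layer 2 (karst limestone): t_2 = 8.91 × 0.07 / 2.414 = 0.2584 d
  layer 3 (coarse sand): t_3 = 11.3 × 0.32 / 2.414 = 1.498 d
Total t = Σ t_i = 2.493 days.

2.49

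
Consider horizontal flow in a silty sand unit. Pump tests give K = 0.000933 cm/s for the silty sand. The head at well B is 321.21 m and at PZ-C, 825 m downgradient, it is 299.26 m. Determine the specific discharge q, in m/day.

0.0214

Convert K: 0.000933 cm/s × 864 = 0.8061 m/day.
Hydraulic gradient i = (321.21 − 299.26) / 825 = 21.95 / 825 = 0.02661.
Specific discharge q = K · i = 0.8061 × 0.02661 = 0.02145 m/day.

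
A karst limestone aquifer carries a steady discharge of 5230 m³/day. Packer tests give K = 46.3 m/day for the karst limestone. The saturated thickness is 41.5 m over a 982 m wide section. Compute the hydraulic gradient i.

0.00277

Cross-sectional area A = 982 × 41.5 = 40753 m².
From Q = K·A·i, i = Q / (K·A) = 5230 / (46.30 × 40753) = 0.002772.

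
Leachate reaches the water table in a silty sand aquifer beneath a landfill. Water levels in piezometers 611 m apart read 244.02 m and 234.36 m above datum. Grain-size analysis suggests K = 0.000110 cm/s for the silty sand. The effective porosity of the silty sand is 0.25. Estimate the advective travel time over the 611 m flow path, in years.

278

Convert K: 0.000110 cm/s × 864 = 0.09504 m/day.
Hydraulic gradient i = (244.02 − 234.36) / 611 = 9.66 / 611 = 0.01581.
Darcy flux q = K · i = 0.09504 × 0.01581 = 0.001503 m/day.
Seepage velocity v = q / n_e = 0.001503 / 0.25 = 0.006010 m/day.
Travel time t = L / v = 611 / 0.006010 = 1.017e+05 days = 278.3 years.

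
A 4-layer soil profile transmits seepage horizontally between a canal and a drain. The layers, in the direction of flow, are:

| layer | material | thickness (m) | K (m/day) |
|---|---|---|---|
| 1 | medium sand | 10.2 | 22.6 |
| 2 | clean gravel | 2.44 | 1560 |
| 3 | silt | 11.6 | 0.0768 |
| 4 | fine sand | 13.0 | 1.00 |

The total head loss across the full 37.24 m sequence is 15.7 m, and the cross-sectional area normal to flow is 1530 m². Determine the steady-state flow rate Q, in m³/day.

Flow is perpendicular to layering, so the layers act in series and the equivalent K is the thickness-weighted harmonic mean.
Total thickness L = 10.2 + 2.44 + 11.6 + 13.0 = 37.24 m.
Σ(b_i/K_i) = 10.2/22.6 + 2.44/1560 + 11.6/0.0768 + 13.0/1.00 = 164.5 d.
K_eq = L / Σ(b_i/K_i) = 37.24 / 164.5 = 0.2264 m/day.
Q = K_eq · A · (Δh/L) = 0.2264 × 1530 × (15.7/37.24) = 146.0 m³/day.

146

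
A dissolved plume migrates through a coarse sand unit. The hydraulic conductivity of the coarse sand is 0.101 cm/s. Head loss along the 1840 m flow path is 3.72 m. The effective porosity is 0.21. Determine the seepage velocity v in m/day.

0.840

Convert K: 0.101 cm/s × 864 = 87.26 m/day.
Hydraulic gradient i = Δh / L = 3.72 / 1840 = 0.002022.
Darcy flux q = K · i = 87.26 × 0.002022 = 0.1764 m/day.
Seepage velocity v = q / n_e = 0.1764 / 0.21 = 0.8401 m/day.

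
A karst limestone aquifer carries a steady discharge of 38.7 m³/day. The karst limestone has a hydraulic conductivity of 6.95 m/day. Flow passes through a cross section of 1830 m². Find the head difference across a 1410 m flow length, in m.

From Q = K·A·i, i = Q / (K·A) = 38.7 / (6.950 × 1830) = 0.003043.
Head loss Δh = i · L = 0.003043 × 1410 = 4.290 m.

4.29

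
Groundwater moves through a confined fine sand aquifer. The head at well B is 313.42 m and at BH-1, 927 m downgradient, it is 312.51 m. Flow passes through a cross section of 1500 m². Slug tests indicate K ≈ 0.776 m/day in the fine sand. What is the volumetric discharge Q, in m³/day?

1.14

Hydraulic gradient i = (313.42 − 312.51) / 927 = 0.91 / 927 = 0.0009817.
Darcy's law: Q = K · A · i = 0.7760 × 1500 × 0.0009817 = 1.143 m³/day.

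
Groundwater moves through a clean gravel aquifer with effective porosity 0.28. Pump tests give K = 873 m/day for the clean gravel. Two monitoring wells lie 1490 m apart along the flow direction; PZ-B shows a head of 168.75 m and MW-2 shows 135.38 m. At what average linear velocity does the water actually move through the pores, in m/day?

69.8

Hydraulic gradient i = (168.75 − 135.38) / 1490 = 33.37 / 1490 = 0.02240.
Darcy flux q = K · i = 873.0 × 0.02240 = 19.55 m/day.
Seepage velocity v = q / n_e = 19.55 / 0.28 = 69.83 m/day.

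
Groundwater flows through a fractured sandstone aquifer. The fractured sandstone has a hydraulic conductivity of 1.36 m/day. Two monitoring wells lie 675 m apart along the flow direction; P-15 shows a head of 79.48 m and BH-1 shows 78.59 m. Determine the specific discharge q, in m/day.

Hydraulic gradient i = (79.48 − 78.59) / 675 = 0.89 / 675 = 0.001319.
Specific discharge q = K · i = 1.360 × 0.001319 = 0.001793 m/day.

0.00179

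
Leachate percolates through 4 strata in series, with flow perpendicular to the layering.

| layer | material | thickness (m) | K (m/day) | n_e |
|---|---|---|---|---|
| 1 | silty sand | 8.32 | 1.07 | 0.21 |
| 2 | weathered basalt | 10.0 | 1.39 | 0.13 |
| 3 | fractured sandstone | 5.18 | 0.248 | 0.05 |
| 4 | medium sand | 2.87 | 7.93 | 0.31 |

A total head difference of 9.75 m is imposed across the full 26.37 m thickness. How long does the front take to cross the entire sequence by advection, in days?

With flow normal to the layers, continuity requires the same specific discharge q through every layer.
Σ(b_i/K_i) = 8.32/1.07 + 10.0/1.39 + 5.18/0.248 + 2.87/7.93 = 36.22 d.
q = Δh / Σ(b_i/K_i) = 9.75 / 36.22 = 0.2692 m/day.
In each layer the seepage velocity is v_i = q/n_i, so the layer transit time is t_i = b_i·n_i / q:
  layer 1 (silty sand): t_1 = 8.32 × 0.21 / 0.2692 = 6.490 d
  layer 2 (weathered basalt): t_2 = 10.0 × 0.13 / 0.2692 = 4.829 d
  layer 3 (fractured sandstone): t_3 = 5.18 × 0.05 / 0.2692 = 0.9621 d
  layer 4 (medium sand): t_4 = 2.87 × 0.31 / 0.2692 = 3.305 d
Total t = Σ t_i = 15.59 days.

15.6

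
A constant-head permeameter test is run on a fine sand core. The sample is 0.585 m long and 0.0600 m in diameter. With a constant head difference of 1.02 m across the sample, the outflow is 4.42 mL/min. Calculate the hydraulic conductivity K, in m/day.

1.29

Cross-sectional area A = π·(d/2)² = π × (0.0600/2)² = 0.002827 m².
Convert discharge: 4.42 mL/min = 7.367e-08 m³/s.
Darcy's law rearranged: K = Q·L / (A·Δh) = 7.367e-08 × 0.585 / (0.002827 × 1.02) = 1.494e-05 m/s = 1.291 m/day.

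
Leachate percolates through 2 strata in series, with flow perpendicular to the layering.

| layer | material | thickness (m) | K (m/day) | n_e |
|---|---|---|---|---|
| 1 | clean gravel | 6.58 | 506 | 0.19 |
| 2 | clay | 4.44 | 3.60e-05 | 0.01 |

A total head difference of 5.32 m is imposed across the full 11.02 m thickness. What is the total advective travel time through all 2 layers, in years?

82.2

With flow normal to the layers, continuity requires the same specific discharge q through every layer.
Σ(b_i/K_i) = 6.58/506 + 4.44/3.60e-05 = 1.233e+05 d.
q = Δh / Σ(b_i/K_i) = 5.32 / 1.233e+05 = 4.314e-05 m/day.
In each layer the seepage velocity is v_i = q/n_i, so the layer transit time is t_i = b_i·n_i / q:
  layer 1 (clean gravel): t_1 = 6.58 × 0.19 / 4.314e-05 = 28983 d
  layer 2 (clay): t_2 = 4.44 × 0.01 / 4.314e-05 = 1029 d
Total t = Σ t_i = 30013 days = 82.17 years.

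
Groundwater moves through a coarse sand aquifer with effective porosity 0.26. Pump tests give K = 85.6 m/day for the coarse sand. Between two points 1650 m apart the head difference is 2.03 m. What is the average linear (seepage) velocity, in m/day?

0.405

Hydraulic gradient i = Δh / L = 2.03 / 1650 = 0.001230.
Darcy flux q = K · i = 85.60 × 0.001230 = 0.1053 m/day.
Seepage velocity v = q / n_e = 0.1053 / 0.26 = 0.4051 m/day.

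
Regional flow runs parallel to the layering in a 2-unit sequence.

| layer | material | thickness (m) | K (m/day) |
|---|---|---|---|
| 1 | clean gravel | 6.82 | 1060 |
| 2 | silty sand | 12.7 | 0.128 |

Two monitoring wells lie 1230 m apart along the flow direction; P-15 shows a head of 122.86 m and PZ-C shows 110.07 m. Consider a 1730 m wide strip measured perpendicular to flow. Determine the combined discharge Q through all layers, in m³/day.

Flow is parallel to layering, so each bed carries its own Darcy discharge and the transmissivities add.
Σ(K_i·b_i) = 1060×6.82 + 0.128×12.7 = 7231 m²/day.
Hydraulic gradient i = (122.86 − 110.07) / 1230 = 12.79 / 1230 = 0.01040.
Q = Σ(K_i·b_i) · W · i = 7231 × 1730 × 0.01040 = 1.301e+05 m³/day.

130000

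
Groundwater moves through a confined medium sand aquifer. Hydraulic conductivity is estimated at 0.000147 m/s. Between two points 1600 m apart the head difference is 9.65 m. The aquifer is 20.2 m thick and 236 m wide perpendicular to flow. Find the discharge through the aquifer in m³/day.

365

Convert K: 0.000147 m/s × 86400 = 12.70 m/day.
Cross-sectional area A = 236 × 20.2 = 4767 m².
Hydraulic gradient i = Δh / L = 9.65 / 1600 = 0.006031.
Darcy's law: Q = K · A · i = 12.70 × 4767 × 0.006031 = 365.2 m³/day.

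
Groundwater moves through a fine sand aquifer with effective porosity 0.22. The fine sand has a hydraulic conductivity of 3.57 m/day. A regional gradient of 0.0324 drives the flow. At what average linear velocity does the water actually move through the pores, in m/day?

0.526

Hydraulic gradient i = 0.0324.
Darcy flux q = K · i = 3.570 × 0.03240 = 0.1157 m/day.
Seepage velocity v = q / n_e = 0.1157 / 0.22 = 0.5258 m/day.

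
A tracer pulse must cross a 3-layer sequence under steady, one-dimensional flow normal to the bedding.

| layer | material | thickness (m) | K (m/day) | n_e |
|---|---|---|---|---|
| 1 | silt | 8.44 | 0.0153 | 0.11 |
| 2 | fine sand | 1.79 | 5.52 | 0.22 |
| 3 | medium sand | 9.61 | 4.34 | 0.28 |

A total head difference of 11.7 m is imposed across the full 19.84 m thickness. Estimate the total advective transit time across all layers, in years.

With flow normal to the layers, continuity requires the same specific discharge q through every layer.
Σ(b_i/K_i) = 8.44/0.0153 + 1.79/5.52 + 9.61/4.34 = 554.2 d.
q = Δh / Σ(b_i/K_i) = 11.7 / 554.2 = 0.02111 m/day.
In each layer the seepage velocity is v_i = q/n_i, so the layer transit time is t_i = b_i·n_i / q:
  layer 1 (silt): t_1 = 8.44 × 0.11 / 0.02111 = 43.97 d
  layer 2 (fine sand): t_2 = 1.79 × 0.22 / 0.02111 = 18.65 d
  layer 3 (medium sand): t_3 = 9.61 × 0.28 / 0.02111 = 127.5 d
Total t = Σ t_i = 190.1 days = 0.5204 years.

0.520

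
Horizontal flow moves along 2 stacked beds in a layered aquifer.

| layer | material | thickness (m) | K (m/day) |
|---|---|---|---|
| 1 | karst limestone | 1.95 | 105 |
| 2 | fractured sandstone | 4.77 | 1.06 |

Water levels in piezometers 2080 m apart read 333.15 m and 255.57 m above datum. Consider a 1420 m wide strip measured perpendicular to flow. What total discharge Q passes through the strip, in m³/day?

Flow is parallel to layering, so each bed carries its own Darcy discharge and the transmissivities add.
Σ(K_i·b_i) = 105×1.95 + 1.06×4.77 = 209.8 m²/day.
Hydraulic gradient i = (333.15 − 255.57) / 2080 = 77.58 / 2080 = 0.03730.
Q = Σ(K_i·b_i) · W · i = 209.8 × 1420 × 0.03730 = 11112 m³/day.

11100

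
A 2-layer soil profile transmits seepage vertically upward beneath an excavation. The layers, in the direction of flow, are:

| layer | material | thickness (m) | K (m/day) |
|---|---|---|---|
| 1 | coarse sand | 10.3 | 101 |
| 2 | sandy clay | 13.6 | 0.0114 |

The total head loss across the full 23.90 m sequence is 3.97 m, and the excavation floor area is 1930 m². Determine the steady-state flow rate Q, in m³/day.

Flow is perpendicular to layering, so the layers act in series and the equivalent K is the thickness-weighted harmonic mean.
Total thickness L = 10.3 + 13.6 = 23.90 m.
Σ(b_i/K_i) = 10.3/101 + 13.6/0.0114 = 1193 d.
K_eq = L / Σ(b_i/K_i) = 23.90 / 1193 = 0.02003 m/day.
Q = K_eq · A · (Δh/L) = 0.02003 × 1930 × (3.97/23.90) = 6.422 m³/day.

6.42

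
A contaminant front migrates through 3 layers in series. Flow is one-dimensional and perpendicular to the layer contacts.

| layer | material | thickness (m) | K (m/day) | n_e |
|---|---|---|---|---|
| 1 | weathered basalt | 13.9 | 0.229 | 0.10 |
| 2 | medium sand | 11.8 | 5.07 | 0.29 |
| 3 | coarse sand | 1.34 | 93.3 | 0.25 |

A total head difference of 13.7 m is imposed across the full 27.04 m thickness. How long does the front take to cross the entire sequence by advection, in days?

23.7

With flow normal to the layers, continuity requires the same specific discharge q through every layer.
Σ(b_i/K_i) = 13.9/0.229 + 11.8/5.07 + 1.34/93.3 = 63.04 d.
q = Δh / Σ(b_i/K_i) = 13.7 / 63.04 = 0.2173 m/day.
In each layer the seepage velocity is v_i = q/n_i, so the layer transit time is t_i = b_i·n_i / q:
  layer 1 (weathered basalt): t_1 = 13.9 × 0.10 / 0.2173 = 6.396 d
  layer 2 (medium sand): t_2 = 11.8 × 0.29 / 0.2173 = 15.75 d
  layer 3 (coarse sand): t_3 = 1.34 × 0.25 / 0.2173 = 1.542 d
Total t = Σ t_i = 23.68 days.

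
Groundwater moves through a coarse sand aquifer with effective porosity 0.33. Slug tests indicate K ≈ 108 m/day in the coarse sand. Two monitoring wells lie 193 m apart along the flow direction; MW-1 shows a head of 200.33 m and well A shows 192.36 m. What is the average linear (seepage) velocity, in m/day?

Hydraulic gradient i = (200.33 − 192.36) / 193 = 7.97 / 193 = 0.04130.
Darcy flux q = K · i = 108.0 × 0.04130 = 4.460 m/day.
Seepage velocity v = q / n_e = 4.460 / 0.33 = 13.51 m/day.

13.5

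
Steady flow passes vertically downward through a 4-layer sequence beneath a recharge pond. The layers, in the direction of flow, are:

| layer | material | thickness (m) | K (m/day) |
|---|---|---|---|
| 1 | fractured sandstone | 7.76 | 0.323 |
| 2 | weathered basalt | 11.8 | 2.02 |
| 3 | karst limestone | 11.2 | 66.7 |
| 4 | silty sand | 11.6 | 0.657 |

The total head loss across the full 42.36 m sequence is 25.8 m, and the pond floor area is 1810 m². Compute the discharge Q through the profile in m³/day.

Flow is perpendicular to layering, so the layers act in series and the equivalent K is the thickness-weighted harmonic mean.
Total thickness L = 7.76 + 11.8 + 11.2 + 11.6 = 42.36 m.
Σ(b_i/K_i) = 7.76/0.323 + 11.8/2.02 + 11.2/66.7 + 11.6/0.657 = 47.69 d.
K_eq = L / Σ(b_i/K_i) = 42.36 / 47.69 = 0.8882 m/day.
Q = K_eq · A · (Δh/L) = 0.8882 × 1810 × (25.8/42.36) = 979.2 m³/day.

979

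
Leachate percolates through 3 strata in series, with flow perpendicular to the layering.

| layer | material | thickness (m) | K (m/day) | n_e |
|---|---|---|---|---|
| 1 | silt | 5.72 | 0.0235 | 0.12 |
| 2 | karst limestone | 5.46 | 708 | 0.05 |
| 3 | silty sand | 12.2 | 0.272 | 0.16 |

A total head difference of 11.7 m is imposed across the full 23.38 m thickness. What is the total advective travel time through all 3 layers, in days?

71.7

With flow normal to the layers, continuity requires the same specific discharge q through every layer.
Σ(b_i/K_i) = 5.72/0.0235 + 5.46/708 + 12.2/0.272 = 288.3 d.
q = Δh / Σ(b_i/K_i) = 11.7 / 288.3 = 0.04059 m/day.
In each layer the seepage velocity is v_i = q/n_i, so the layer transit time is t_i = b_i·n_i / q:
  layer 1 (silt): t_1 = 5.72 × 0.12 / 0.04059 = 16.91 d
  layer 2 (karst limestone): t_2 = 5.46 × 0.05 / 0.04059 = 6.726 d
  layer 3 (silty sand): t_3 = 12.2 × 0.16 / 0.04059 = 48.09 d
Total t = Σ t_i = 71.73 days.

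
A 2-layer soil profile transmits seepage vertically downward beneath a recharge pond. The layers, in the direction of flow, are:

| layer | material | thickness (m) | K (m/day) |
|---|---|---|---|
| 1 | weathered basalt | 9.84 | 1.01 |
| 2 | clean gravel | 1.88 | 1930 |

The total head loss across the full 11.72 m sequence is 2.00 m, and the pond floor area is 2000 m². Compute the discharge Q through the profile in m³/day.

Flow is perpendicular to layering, so the layers act in series and the equivalent K is the thickness-weighted harmonic mean.
Total thickness L = 9.84 + 1.88 = 11.72 m.
Σ(b_i/K_i) = 9.84/1.01 + 1.88/1930 = 9.744 d.
K_eq = L / Σ(b_i/K_i) = 11.72 / 9.744 = 1.203 m/day.
Q = K_eq · A · (Δh/L) = 1.203 × 2000 × (2.00/11.72) = 410.5 m³/day.

411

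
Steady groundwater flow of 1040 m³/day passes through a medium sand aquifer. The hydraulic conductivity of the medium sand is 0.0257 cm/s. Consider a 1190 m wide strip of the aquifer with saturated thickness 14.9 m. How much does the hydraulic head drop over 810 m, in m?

Convert K: 0.0257 cm/s × 864 = 22.20 m/day.
Cross-sectional area A = 1190 × 14.9 = 17731 m².
From Q = K·A·i, i = Q / (K·A) = 1040 / (22.20 × 17731) = 0.002642.
Head loss Δh = i · L = 0.002642 × 810 = 2.140 m.

2.14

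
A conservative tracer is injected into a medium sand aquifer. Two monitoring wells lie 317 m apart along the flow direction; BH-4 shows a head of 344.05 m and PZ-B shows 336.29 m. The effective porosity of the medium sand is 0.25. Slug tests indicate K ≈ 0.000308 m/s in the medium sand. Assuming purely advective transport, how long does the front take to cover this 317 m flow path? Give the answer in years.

0.333

Convert K: 0.000308 m/s × 86400 = 26.61 m/day.
Hydraulic gradient i = (344.05 − 336.29) / 317 = 7.76 / 317 = 0.02448.
Darcy flux q = K · i = 26.61 × 0.02448 = 0.6514 m/day.
Seepage velocity v = q / n_e = 0.6514 / 0.25 = 2.606 m/day.
Travel time t = L / v = 317 / 2.606 = 121.7 days = 0.3331 years.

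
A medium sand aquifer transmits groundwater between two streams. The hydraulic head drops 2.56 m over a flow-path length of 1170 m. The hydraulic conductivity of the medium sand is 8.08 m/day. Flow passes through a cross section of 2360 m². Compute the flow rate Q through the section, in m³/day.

Hydraulic gradient i = Δh / L = 2.56 / 1170 = 0.002188.
Darcy's law: Q = K · A · i = 8.080 × 2360 × 0.002188 = 41.72 m³/day.

41.7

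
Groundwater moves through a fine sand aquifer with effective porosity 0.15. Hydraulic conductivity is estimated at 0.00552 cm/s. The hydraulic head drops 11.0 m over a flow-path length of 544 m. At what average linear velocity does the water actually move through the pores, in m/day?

Convert K: 0.00552 cm/s × 864 = 4.769 m/day.
Hydraulic gradient i = Δh / L = 11.0 / 544 = 0.02022.
Darcy flux q = K · i = 4.769 × 0.02022 = 0.09644 m/day.
Seepage velocity v = q / n_e = 0.09644 / 0.15 = 0.6429 m/day.

0.643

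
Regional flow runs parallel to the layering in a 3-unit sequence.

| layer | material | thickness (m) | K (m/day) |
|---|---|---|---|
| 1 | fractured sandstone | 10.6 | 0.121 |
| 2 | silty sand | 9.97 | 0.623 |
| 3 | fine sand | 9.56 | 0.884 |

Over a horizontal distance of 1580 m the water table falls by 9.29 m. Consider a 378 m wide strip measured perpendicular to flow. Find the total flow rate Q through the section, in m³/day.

35.4

Flow is parallel to layering, so each bed carries its own Darcy discharge and the transmissivities add.
Σ(K_i·b_i) = 0.121×10.6 + 0.623×9.97 + 0.884×9.56 = 15.94 m²/day.
Hydraulic gradient i = Δh / L = 9.29 / 1580 = 0.005880.
Q = Σ(K_i·b_i) · W · i = 15.94 × 378 × 0.005880 = 35.44 m³/day.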